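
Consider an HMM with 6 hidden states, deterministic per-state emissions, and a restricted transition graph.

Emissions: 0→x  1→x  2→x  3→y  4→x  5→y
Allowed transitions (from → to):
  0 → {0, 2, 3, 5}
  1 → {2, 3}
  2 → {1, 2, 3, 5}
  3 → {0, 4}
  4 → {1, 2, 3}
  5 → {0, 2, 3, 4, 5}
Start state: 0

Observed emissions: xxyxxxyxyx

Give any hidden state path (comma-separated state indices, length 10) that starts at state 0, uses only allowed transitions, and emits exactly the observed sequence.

0,2,5,4,2,1,3,4,3,0

  t0 'x' -> {0,1,2,4}, take 0 (start)
  t1 'x' -> {0,1,2,4}, take 2 (0->2 ok)
  t2 'y' -> {3,5}, take 5 (2->5 ok)
  t3 'x' -> {0,1,2,4}, take 4 (5->4 ok)
  t4 'x' -> {0,1,2,4}, take 2 (4->2 ok)
  t5 'x' -> {0,1,2,4}, take 1 (2->1 ok)
  t6 'y' -> {3,5}, take 3 (1->3 ok)
  t7 'x' -> {0,1,2,4}, take 4 (3->4 ok)
  t8 'y' -> {3,5}, take 3 (4->3 ok)
  t9 'x' -> {0,1,2,4}, take 0 (3->0 ok)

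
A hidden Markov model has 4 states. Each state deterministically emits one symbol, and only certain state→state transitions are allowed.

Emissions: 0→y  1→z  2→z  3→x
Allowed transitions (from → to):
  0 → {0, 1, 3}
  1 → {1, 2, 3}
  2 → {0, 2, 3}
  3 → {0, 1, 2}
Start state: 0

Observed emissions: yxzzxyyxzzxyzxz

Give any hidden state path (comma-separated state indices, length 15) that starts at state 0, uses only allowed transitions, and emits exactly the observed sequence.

  [0] y  {0}  => 0  start
  [1] x  {3}  => 3  0->3 ok
  [2] z  {1,2}  => 1  3->1 ok
  [3] z  {1,2}  => 2  1->2 ok
  [4] x  {3}  => 3  2->3 ok
  [5] y  {0}  => 0  3->0 ok
  [6] y  {0}  => 0  0->0 ok
  [7] x  {3}  => 3  0->3 ok
  [8] z  {1,2}  => 1  3->1 ok
  [9] z  {1,2}  => 2  1->2 ok
  [10] x  {3}  => 3  2->3 ok
  [11] y  {0}  => 0  3->0 ok
  [12] z  {1,2}  => 1  0->1 ok
  [13] x  {3}  => 3  1->3 ok
  [14] z  {1,2}  => 1  3->1 ok

0,3,1,2,3,0,0,3,1,2,3,0,1,3,1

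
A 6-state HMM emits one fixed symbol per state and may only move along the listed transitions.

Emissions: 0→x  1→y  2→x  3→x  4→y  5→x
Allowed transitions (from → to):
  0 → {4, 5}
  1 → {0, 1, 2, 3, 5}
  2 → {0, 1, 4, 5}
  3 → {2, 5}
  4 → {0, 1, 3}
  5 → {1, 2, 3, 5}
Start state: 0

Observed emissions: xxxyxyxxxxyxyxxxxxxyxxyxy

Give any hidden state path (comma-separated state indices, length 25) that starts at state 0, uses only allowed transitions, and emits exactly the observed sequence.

0,5,2,4,0,4,3,5,3,5,1,2,4,3,5,3,2,0,5,1,3,5,1,2,1

  [0] x  {0,2,3,5}  => 0  start
  [1] x  {0,2,3,5}  => 5  0->5 ok
  [2] x  {0,2,3,5}  => 2  5->2 ok
  [3] y  {1,4}  => 4  2->4 ok
  [4] x  {0,2,3,5}  => 0  4->0 ok
  [5] y  {1,4}  => 4  0->4 ok
  [6] x  {0,2,3,5}  => 3  4->3 ok
  [7] x  {0,2,3,5}  => 5  3->5 ok
  [8] x  {0,2,3,5}  => 3  5->3 ok
  [9] x  {0,2,3,5}  => 5  3->5 ok
  [10] y  {1,4}  => 1  5->1 ok
  [11] x  {0,2,3,5}  => 2  1->2 ok
  [12] y  {1,4}  => 4  2->4 ok
  [13] x  {0,2,3,5}  => 3  4->3 ok
  [14] x  {0,2,3,5}  => 5  3->5 ok
  [15] x  {0,2,3,5}  => 3  5->3 ok
  [16] x  {0,2,3,5}  => 2  3->2 ok
  [17] x  {0,2,3,5}  => 0  2->0 ok
  [18] x  {0,2,3,5}  => 5  0->5 ok
  [19] y  {1,4}  => 1  5->1 ok
  [20] x  {0,2,3,5}  => 3  1->3 ok
  [21] x  {0,2,3,5}  => 5  3->5 ok
  [22] y  {1,4}  => 1  5->1 ok
  [23] x  {0,2,3,5}  => 2  1->2 ok
  [24] y  {1,4}  => 1  2->1 ok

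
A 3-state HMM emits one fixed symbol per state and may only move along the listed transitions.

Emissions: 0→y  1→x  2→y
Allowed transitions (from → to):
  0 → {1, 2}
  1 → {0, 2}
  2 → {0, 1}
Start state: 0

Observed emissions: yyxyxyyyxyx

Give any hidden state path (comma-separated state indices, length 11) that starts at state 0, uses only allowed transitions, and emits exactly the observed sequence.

  [0] y  {0,2}  => 0  start
  [1] y  {0,2}  => 2  0->2 ok
  [2] x  {1}  => 1  2->1 ok
  [3] y  {0,2}  => 0  1->0 ok
  [4] x  {1}  => 1  0->1 ok
  [5] y  {0,2}  => 0  1->0 ok
  [6] y  {0,2}  => 2  0->2 ok
  [7] y  {0,2}  => 0  2->0 ok
  [8] x  {1}  => 1  0->1 ok
  [9] y  {0,2}  => 0  1->0 ok
  [10] x  {1}  => 1  0->1 ok

0,2,1,0,1,0,2,0,1,0,1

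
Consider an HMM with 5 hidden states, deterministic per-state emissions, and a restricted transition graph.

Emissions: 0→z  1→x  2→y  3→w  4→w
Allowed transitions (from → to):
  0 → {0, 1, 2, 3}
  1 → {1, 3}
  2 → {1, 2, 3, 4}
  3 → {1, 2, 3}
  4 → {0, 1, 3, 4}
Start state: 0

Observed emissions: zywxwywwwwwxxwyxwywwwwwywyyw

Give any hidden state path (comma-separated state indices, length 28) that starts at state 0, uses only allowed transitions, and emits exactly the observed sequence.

  t0 'z' -> {0}, take 0 (start)
  t1 'y' -> {2}, take 2 (0->2 ok)
  t2 'w' -> {3,4}, take 4 (2->4 ok)
  t3 'x' -> {1}, take 1 (4->1 ok)
  t4 'w' -> {3,4}, take 3 (1->3 ok)
  t5 'y' -> {2}, take 2 (3->2 ok)
  t6 'w' -> {3,4}, take 4 (2->4 ok)
  t7 'w' -> {3,4}, take 4 (4->4 ok)
  t8 'w' -> {3,4}, take 4 (4->4 ok)
  t9 'w' -> {3,4}, take 4 (4->4 ok)
  t10 'w' -> {3,4}, take 3 (4->3 ok)
  t11 'x' -> {1}, take 1 (3->1 ok)
  t12 'x' -> {1}, take 1 (1->1 ok)
  t13 'w' -> {3,4}, take 3 (1->3 ok)
  t14 'y' -> {2}, take 2 (3->2 ok)
  t15 'x' -> {1}, take 1 (2->1 ok)
  t16 'w' -> {3,4}, take 3 (1->3 ok)
  t17 'y' -> {2}, take 2 (3->2 ok)
  t18 'w' -> {3,4}, take 4 (2->4 ok)
  t19 'w' -> {3,4}, take 3 (4->3 ok)
  t20 'w' -> {3,4}, take 3 (3->3 ok)
  t21 'w' -> {3,4}, take 3 (3->3 ok)
  t22 'w' -> {3,4}, take 3 (3->3 ok)
  t23 'y' -> {2}, take 2 (3->2 ok)
  t24 'w' -> {3,4}, take 3 (2->3 ok)
  t25 'y' -> {2}, take 2 (3->2 ok)
  t26 'y' -> {2}, take 2 (2->2 ok)
  t27 'w' -> {3,4}, take 3 (2->3 ok)

0,2,4,1,3,2,4,4,4,4,3,1,1,3,2,1,3,2,4,3,3,3,3,2,3,2,2,3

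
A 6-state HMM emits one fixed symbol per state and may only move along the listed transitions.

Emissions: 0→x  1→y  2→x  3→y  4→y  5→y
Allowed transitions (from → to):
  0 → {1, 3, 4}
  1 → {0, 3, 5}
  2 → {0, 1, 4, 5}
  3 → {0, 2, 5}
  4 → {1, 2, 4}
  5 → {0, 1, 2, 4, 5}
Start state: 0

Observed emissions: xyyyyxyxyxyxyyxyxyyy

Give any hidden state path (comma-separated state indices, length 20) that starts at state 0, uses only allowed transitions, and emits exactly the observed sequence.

  [0] x  {0,2}  => 0  start
  [1] y  {1,3,4,5}  => 4  0->4 ok
  [2] y  {1,3,4,5}  => 1  4->1 ok
  [3] y  {1,3,4,5}  => 3  1->3 ok
  [4] y  {1,3,4,5}  => 5  3->5 ok
  [5] x  {0,2}  => 0  5->0 ok
  [6] y  {1,3,4,5}  => 3  0->3 ok
  [7] x  {0,2}  => 2  3->2 ok
  [8] y  {1,3,4,5}  => 5  2->5 ok
  [9] x  {0,2}  => 0  5->0 ok
  [10] y  {1,3,4,5}  => 3  0->3 ok
  [11] x  {0,2}  => 0  3->0 ok
  [12] y  {1,3,4,5}  => 4  0->4 ok
  [13] y  {1,3,4,5}  => 1  4->1 ok
  [14] x  {0,2}  => 0  1->0 ok
  [15] y  {1,3,4,5}  => 1  0->1 ok
  [16] x  {0,2}  => 0  1->0 ok
  [17] y  {1,3,4,5}  => 4  0->4 ok
  [18] y  {1,3,4,5}  => 4  4->4 ok
  [19] y  {1,3,4,5}  => 1  4->1 ok

0,4,1,3,5,0,3,2,5,0,3,0,4,1,0,1,0,4,4,1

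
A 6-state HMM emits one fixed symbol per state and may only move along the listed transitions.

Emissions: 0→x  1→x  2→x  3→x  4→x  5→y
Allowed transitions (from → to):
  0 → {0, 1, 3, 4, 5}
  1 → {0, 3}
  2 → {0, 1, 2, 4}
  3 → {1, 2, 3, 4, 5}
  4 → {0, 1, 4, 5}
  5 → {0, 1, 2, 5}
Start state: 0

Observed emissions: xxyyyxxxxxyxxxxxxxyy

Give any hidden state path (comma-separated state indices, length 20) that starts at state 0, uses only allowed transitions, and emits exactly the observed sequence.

0,4,5,5,5,1,0,3,3,3,5,1,0,4,1,0,1,0,5,5

  t0 'x' -> {0,1,2,3,4}, take 0 (start)
  t1 'x' -> {0,1,2,3,4}, take 4 (0->4 ok)
  t2 'y' -> {5}, take 5 (4->5 ok)
  t3 'y' -> {5}, take 5 (5->5 ok)
  t4 'y' -> {5}, take 5 (5->5 ok)
  t5 'x' -> {0,1,2,3,4}, take 1 (5->1 ok)
  t6 'x' -> {0,1,2,3,4}, take 0 (1->0 ok)
  t7 'x' -> {0,1,2,3,4}, take 3 (0->3 ok)
  t8 'x' -> {0,1,2,3,4}, take 3 (3->3 ok)
  t9 'x' -> {0,1,2,3,4}, take 3 (3->3 ok)
  t10 'y' -> {5}, take 5 (3->5 ok)
  t11 'x' -> {0,1,2,3,4}, take 1 (5->1 ok)
  t12 'x' -> {0,1,2,3,4}, take 0 (1->0 ok)
  t13 'x' -> {0,1,2,3,4}, take 4 (0->4 ok)
  t14 'x' -> {0,1,2,3,4}, take 1 (4->1 ok)
  t15 'x' -> {0,1,2,3,4}, take 0 (1->0 ok)
  t16 'x' -> {0,1,2,3,4}, take 1 (0->1 ok)
  t17 'x' -> {0,1,2,3,4}, take 0 (1->0 ok)
  t18 'y' -> {5}, take 5 (0->5 ok)
  t19 'y' -> {5}, take 5 (5->5 ok)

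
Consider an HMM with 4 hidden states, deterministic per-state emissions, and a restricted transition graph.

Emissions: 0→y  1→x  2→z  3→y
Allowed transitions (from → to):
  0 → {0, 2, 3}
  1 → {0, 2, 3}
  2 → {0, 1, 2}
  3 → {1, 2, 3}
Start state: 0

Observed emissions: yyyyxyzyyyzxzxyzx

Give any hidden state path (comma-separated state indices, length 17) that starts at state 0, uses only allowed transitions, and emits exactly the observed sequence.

  [0] y  {0,3}  => 0  start
  [1] y  {0,3}  => 0  0->0 ok
  [2] y  {0,3}  => 0  0->0 ok
  [3] y  {0,3}  => 3  0->3 ok
  [4] x  {1}  => 1  3->1 ok
  [5] y  {0,3}  => 0  1->0 ok
  [6] z  {2}  => 2  0->2 ok
  [7] y  {0,3}  => 0  2->0 ok
  [8] y  {0,3}  => 0  0->0 ok
  [9] y  {0,3}  => 0  0->0 ok
  [10] z  {2}  => 2  0->2 ok
  [11] x  {1}  => 1  2->1 ok
  [12] z  {2}  => 2  1->2 ok
  [13] x  {1}  => 1  2->1 ok
  [14] y  {0,3}  => 0  1->0 ok
  [15] z  {2}  => 2  0->2 ok
  [16] x  {1}  => 1  2->1 ok

0,0,0,3,1,0,2,0,0,0,2,1,2,1,0,2,1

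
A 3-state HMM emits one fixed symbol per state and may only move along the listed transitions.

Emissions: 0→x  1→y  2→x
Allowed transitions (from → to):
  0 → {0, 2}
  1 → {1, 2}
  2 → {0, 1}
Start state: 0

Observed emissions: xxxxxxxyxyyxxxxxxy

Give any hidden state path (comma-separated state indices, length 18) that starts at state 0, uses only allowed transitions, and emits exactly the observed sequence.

0,0,0,2,0,0,2,1,2,1,1,2,0,0,0,0,2,1

  t0 'x' -> {0,2}, take 0 (start)
  t1 'x' -> {0,2}, take 0 (0->0 ok)
  t2 'x' -> {0,2}, take 0 (0->0 ok)
  t3 'x' -> {0,2}, take 2 (0->2 ok)
  t4 'x' -> {0,2}, take 0 (2->0 ok)
  t5 'x' -> {0,2}, take 0 (0->0 ok)
  t6 'x' -> {0,2}, take 2 (0->2 ok)
  t7 'y' -> {1}, take 1 (2->1 ok)
  t8 'x' -> {0,2}, take 2 (1->2 ok)
  t9 'y' -> {1}, take 1 (2->1 ok)
  t10 'y' -> {1}, take 1 (1->1 ok)
  t11 'x' -> {0,2}, take 2 (1->2 ok)
  t12 'x' -> {0,2}, take 0 (2->0 ok)
  t13 'x' -> {0,2}, take 0 (0->0 ok)
  t14 'x' -> {0,2}, take 0 (0->0 ok)
  t15 'x' -> {0,2}, take 0 (0->0 ok)
  t16 'x' -> {0,2}, take 2 (0->2 ok)
  t17 'y' -> {1}, take 1 (2->1 ok)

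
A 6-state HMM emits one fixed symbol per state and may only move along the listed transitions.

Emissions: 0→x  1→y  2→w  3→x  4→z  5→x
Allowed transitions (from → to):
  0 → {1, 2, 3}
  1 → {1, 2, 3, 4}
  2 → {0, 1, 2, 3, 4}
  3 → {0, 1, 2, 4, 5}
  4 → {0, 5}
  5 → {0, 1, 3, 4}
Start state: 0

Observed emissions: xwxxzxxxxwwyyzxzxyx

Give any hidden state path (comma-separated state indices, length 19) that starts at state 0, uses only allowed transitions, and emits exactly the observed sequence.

0,2,0,3,4,5,0,3,0,2,2,1,1,4,5,4,0,1,3

  [0] x  {0,3,5}  => 0  start
  [1] w  {2}  => 2  0->2 ok
  [2] x  {0,3,5}  => 0  2->0 ok
  [3] x  {0,3,5}  => 3  0->3 ok
  [4] z  {4}  => 4  3->4 ok
  [5] x  {0,3,5}  => 5  4->5 ok
  [6] x  {0,3,5}  => 0  5->0 ok
  [7] x  {0,3,5}  => 3  0->3 ok
  [8] x  {0,3,5}  => 0  3->0 ok
  [9] w  {2}  => 2  0->2 ok
  [10] w  {2}  => 2  2->2 ok
  [11] y  {1}  => 1  2->1 ok
  [12] y  {1}  => 1  1->1 ok
  [13] z  {4}  => 4  1->4 ok
  [14] x  {0,3,5}  => 5  4->5 ok
  [15] z  {4}  => 4  5->4 ok
  [16] x  {0,3,5}  => 0  4->0 ok
  [17] y  {1}  => 1  0->1 ok
  [18] x  {0,3,5}  => 3  1->3 ok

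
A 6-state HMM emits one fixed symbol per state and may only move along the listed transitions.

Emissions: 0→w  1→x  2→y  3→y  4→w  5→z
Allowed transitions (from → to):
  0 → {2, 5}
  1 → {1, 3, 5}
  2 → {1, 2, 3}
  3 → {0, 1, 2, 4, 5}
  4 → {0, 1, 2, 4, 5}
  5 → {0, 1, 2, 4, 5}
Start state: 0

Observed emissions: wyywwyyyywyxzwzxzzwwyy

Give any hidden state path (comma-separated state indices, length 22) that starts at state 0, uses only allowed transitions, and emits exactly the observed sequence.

0,2,3,4,4,2,2,2,3,4,2,1,5,0,5,1,5,5,4,0,2,2

  [0] w  {0,4}  => 0  start
  [1] y  {2,3}  => 2  0->2 ok
  [2] y  {2,3}  => 3  2->3 ok
  [3] w  {0,4}  => 4  3->4 ok
  [4] w  {0,4}  => 4  4->4 ok
  [5] y  {2,3}  => 2  4->2 ok
  [6] y  {2,3}  => 2  2->2 ok
  [7] y  {2,3}  => 2  2->2 ok
  [8] y  {2,3}  => 3  2->3 ok
  [9] w  {0,4}  => 4  3->4 ok
  [10] y  {2,3}  => 2  4->2 ok
  [11] x  {1}  => 1  2->1 ok
  [12] z  {5}  => 5  1->5 ok
  [13] w  {0,4}  => 0  5->0 ok
  [14] z  {5}  => 5  0->5 ok
  [15] x  {1}  => 1  5->1 ok
  [16] z  {5}  => 5  1->5 ok
  [17] z  {5}  => 5  5->5 ok
  [18] w  {0,4}  => 4  5->4 ok
  [19] w  {0,4}  => 0  4->0 ok
  [20] y  {2,3}  => 2  0->2 ok
  [21] y  {2,3}  => 2  2->2 ok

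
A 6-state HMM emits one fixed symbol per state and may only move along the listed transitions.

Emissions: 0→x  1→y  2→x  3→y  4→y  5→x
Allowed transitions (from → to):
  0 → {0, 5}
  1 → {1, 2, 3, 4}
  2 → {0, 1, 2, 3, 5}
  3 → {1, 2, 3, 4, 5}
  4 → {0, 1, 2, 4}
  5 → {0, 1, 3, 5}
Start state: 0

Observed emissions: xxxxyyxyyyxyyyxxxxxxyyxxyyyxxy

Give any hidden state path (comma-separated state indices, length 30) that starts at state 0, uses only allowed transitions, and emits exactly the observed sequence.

0,5,0,5,3,4,2,3,1,4,2,1,3,3,2,2,0,0,0,5,3,1,2,2,1,3,3,2,5,1

  [0] x  {0,2,5}  => 0  start
  [1] x  {0,2,5}  => 5  0->5 ok
  [2] x  {0,2,5}  => 0  5->0 ok
  [3] x  {0,2,5}  => 5  0->5 ok
  [4] y  {1,3,4}  => 3  5->3 ok
  [5] y  {1,3,4}  => 4  3->4 ok
  [6] x  {0,2,5}  => 2  4->2 ok
  [7] y  {1,3,4}  => 3  2->3 ok
  [8] y  {1,3,4}  => 1  3->1 ok
  [9] y  {1,3,4}  => 4  1->4 ok
  [10] x  {0,2,5}  => 2  4->2 ok
  [11] y  {1,3,4}  => 1  2->1 ok
  [12] y  {1,3,4}  => 3  1->3 ok
  [13] y  {1,3,4}  => 3  3->3 ok
  [14] x  {0,2,5}  => 2  3->2 ok
  [15] x  {0,2,5}  => 2  2->2 ok
  [16] x  {0,2,5}  => 0  2->0 ok
  [17] x  {0,2,5}  => 0  0->0 ok
  [18] x  {0,2,5}  => 0  0->0 ok
  [19] x  {0,2,5}  => 5  0->5 ok
  [20] y  {1,3,4}  => 3  5->3 ok
  [21] y  {1,3,4}  => 1  3->1 ok
  [22] x  {0,2,5}  => 2  1->2 ok
  [23] x  {0,2,5}  => 2  2->2 ok
  [24] y  {1,3,4}  => 1  2->1 ok
  [25] y  {1,3,4}  => 3  1->3 ok
  [26] y  {1,3,4}  => 3  3->3 ok
  [27] x  {0,2,5}  => 2  3->2 ok
  [28] x  {0,2,5}  => 5  2->5 ok
  [29] y  {1,3,4}  => 1  5->1 ok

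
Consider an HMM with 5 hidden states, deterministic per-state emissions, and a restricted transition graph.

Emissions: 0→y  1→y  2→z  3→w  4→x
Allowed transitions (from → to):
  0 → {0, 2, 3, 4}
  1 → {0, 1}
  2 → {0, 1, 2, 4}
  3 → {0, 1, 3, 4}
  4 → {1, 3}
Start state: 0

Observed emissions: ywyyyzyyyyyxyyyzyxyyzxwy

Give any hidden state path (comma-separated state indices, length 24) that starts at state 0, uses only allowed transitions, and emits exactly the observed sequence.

0,3,1,1,0,2,1,1,0,0,0,4,1,1,0,2,0,4,1,0,2,4,3,1

  t0 'y' -> {0,1}, take 0 (start)
  t1 'w' -> {3}, take 3 (0->3 ok)
  t2 'y' -> {0,1}, take 1 (3->1 ok)
  t3 'y' -> {0,1}, take 1 (1->1 ok)
  t4 'y' -> {0,1}, take 0 (1->0 ok)
  t5 'z' -> {2}, take 2 (0->2 ok)
  t6 'y' -> {0,1}, take 1 (2->1 ok)
  t7 'y' -> {0,1}, take 1 (1->1 ok)
  t8 'y' -> {0,1}, take 0 (1->0 ok)
  t9 'y' -> {0,1}, take 0 (0->0 ok)
  t10 'y' -> {0,1}, take 0 (0->0 ok)
  t11 'x' -> {4}, take 4 (0->4 ok)
  t12 'y' -> {0,1}, take 1 (4->1 ok)
  t13 'y' -> {0,1}, take 1 (1->1 ok)
  t14 'y' -> {0,1}, take 0 (1->0 ok)
  t15 'z' -> {2}, take 2 (0->2 ok)
  t16 'y' -> {0,1}, take 0 (2->0 ok)
  t17 'x' -> {4}, take 4 (0->4 ok)
  t18 'y' -> {0,1}, take 1 (4->1 ok)
  t19 'y' -> {0,1}, take 0 (1->0 ok)
  t20 'z' -> {2}, take 2 (0->2 ok)
  t21 'x' -> {4}, take 4 (2->4 ok)
  t22 'w' -> {3}, take 3 (4->3 ok)
  t23 'y' -> {0,1}, take 1 (3->1 ok)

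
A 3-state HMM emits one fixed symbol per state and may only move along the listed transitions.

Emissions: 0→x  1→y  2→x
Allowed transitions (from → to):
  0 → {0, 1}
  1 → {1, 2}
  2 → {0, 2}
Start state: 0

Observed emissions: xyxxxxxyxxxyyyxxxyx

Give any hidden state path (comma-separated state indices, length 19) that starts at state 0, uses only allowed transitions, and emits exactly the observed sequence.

0,1,2,2,2,2,0,1,2,0,0,1,1,1,2,0,0,1,2

  0: obs=x cand={0,2} pick 0 [start]
  1: obs=y cand={1} pick 1 [0->1 ok]
  2: obs=x cand={0,2} pick 2 [1->2 ok]
  3: obs=x cand={0,2} pick 2 [2->2 ok]
  4: obs=x cand={0,2} pick 2 [2->2 ok]
  5: obs=x cand={0,2} pick 2 [2->2 ok]
  6: obs=x cand={0,2} pick 0 [2->0 ok]
  7: obs=y cand={1} pick 1 [0->1 ok]
  8: obs=x cand={0,2} pick 2 [1->2 ok]
  9: obs=x cand={0,2} pick 0 [2->0 ok]
  10: obs=x cand={0,2} pick 0 [0->0 ok]
  11: obs=y cand={1} pick 1 [0->1 ok]
  12: obs=y cand={1} pick 1 [1->1 ok]
  13: obs=y cand={1} pick 1 [1->1 ok]
  14: obs=x cand={0,2} pick 2 [1->2 ok]
  15: obs=x cand={0,2} pick 0 [2->0 ok]
  16: obs=x cand={0,2} pick 0 [0->0 ok]
  17: obs=y cand={1} pick 1 [0->1 ok]
  18: obs=x cand={0,2} pick 2 [1->2 ok]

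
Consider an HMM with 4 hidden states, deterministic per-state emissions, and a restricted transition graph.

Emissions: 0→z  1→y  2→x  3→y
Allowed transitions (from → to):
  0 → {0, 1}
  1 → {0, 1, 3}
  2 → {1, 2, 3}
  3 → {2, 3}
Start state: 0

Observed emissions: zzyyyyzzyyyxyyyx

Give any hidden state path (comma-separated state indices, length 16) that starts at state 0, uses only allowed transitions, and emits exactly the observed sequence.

0,0,1,1,1,1,0,0,1,3,3,2,1,1,3,2

  0: obs=z cand={0} pick 0 [start]
  1: obs=z cand={0} pick 0 [0->0 ok]
  2: obs=y cand={1,3} pick 1 [0->1 ok]
  3: obs=y cand={1,3} pick 1 [1->1 ok]
  4: obs=y cand={1,3} pick 1 [1->1 ok]
  5: obs=y cand={1,3} pick 1 [1->1 ok]
  6: obs=z cand={0} pick 0 [1->0 ok]
  7: obs=z cand={0} pick 0 [0->0 ok]
  8: obs=y cand={1,3} pick 1 [0->1 ok]
  9: obs=y cand={1,3} pick 3 [1->3 ok]
  10: obs=y cand={1,3} pick 3 [3->3 ok]
  11: obs=x cand={2} pick 2 [3->2 ok]
  12: obs=y cand={1,3} pick 1 [2->1 ok]
  13: obs=y cand={1,3} pick 1 [1->1 ok]
  14: obs=y cand={1,3} pick 3 [1->3 ok]
  15: obs=x cand={2} pick 2 [3->2 ok]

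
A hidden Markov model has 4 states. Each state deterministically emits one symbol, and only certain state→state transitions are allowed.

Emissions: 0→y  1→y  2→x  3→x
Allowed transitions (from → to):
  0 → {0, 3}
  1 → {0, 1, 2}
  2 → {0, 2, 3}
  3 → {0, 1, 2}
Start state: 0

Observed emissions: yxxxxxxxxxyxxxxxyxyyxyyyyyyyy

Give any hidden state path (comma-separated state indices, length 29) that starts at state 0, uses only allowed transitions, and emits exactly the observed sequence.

  0: obs=y cand={0,1} pick 0 [start]
  1: obs=x cand={2,3} pick 3 [0->3 ok]
  2: obs=x cand={2,3} pick 2 [3->2 ok]
  3: obs=x cand={2,3} pick 2 [2->2 ok]
  4: obs=x cand={2,3} pick 2 [2->2 ok]
  5: obs=x cand={2,3} pick 2 [2->2 ok]
  6: obs=x cand={2,3} pick 3 [2->3 ok]
  7: obs=x cand={2,3} pick 2 [3->2 ok]
  8: obs=x cand={2,3} pick 2 [2->2 ok]
  9: obs=x cand={2,3} pick 3 [2->3 ok]
  10: obs=y cand={0,1} pick 1 [3->1 ok]
  11: obs=x cand={2,3} pick 2 [1->2 ok]
  12: obs=x cand={2,3} pick 3 [2->3 ok]
  13: obs=x cand={2,3} pick 2 [3->2 ok]
  14: obs=x cand={2,3} pick 2 [2->2 ok]
  15: obs=x cand={2,3} pick 2 [2->2 ok]
  16: obs=y cand={0,1} pick 0 [2->0 ok]
  17: obs=x cand={2,3} pick 3 [0->3 ok]
  18: obs=y cand={0,1} pick 0 [3->0 ok]
  19: obs=y cand={0,1} pick 0 [0->0 ok]
  20: obs=x cand={2,3} pick 3 [0->3 ok]
  21: obs=y cand={0,1} pick 0 [3->0 ok]
  22: obs=y cand={0,1} pick 0 [0->0 ok]
  23: obs=y cand={0,1} pick 0 [0->0 ok]
  24: obs=y cand={0,1} pick 0 [0->0 ok]
  25: obs=y cand={0,1} pick 0 [0->0 ok]
  26: obs=y cand={0,1} pick 0 [0->0 ok]
  27: obs=y cand={0,1} pick 0 [0->0 ok]
  28: obs=y cand={0,1} pick 0 [0->0 ok]

0,3,2,2,2,2,3,2,2,3,1,2,3,2,2,2,0,3,0,0,3,0,0,0,0,0,0,0,0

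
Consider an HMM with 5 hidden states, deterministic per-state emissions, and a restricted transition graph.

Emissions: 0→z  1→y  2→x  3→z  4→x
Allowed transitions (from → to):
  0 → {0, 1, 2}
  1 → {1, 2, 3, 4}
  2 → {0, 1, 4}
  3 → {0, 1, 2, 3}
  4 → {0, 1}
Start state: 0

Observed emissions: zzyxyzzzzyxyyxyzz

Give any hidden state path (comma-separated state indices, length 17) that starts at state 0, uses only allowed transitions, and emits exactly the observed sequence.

0,0,1,4,1,3,3,0,0,1,4,1,1,2,1,3,0

  [0] z  {0,3}  => 0  start
  [1] z  {0,3}  => 0  0->0 ok
  [2] y  {1}  => 1  0->1 ok
  [3] x  {2,4}  => 4  1->4 ok
  [4] y  {1}  => 1  4->1 ok
  [5] z  {0,3}  => 3  1->3 ok
  [6] z  {0,3}  => 3  3->3 ok
  [7] z  {0,3}  => 0  3->0 ok
  [8] z  {0,3}  => 0  0->0 ok
  [9] y  {1}  => 1  0->1 ok
  [10] x  {2,4}  => 4  1->4 ok
  [11] y  {1}  => 1  4->1 ok
  [12] y  {1}  => 1  1->1 ok
  [13] x  {2,4}  => 2  1->2 ok
  [14] y  {1}  => 1  2->1 ok
  [15] z  {0,3}  => 3  1->3 ok
  [16] z  {0,3}  => 0  3->0 ok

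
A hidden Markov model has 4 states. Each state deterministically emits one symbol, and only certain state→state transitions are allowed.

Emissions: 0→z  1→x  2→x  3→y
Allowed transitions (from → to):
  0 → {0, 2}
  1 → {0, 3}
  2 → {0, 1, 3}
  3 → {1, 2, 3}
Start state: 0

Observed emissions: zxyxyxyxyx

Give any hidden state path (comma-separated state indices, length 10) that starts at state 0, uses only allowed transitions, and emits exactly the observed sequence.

  [0] z  {0}  => 0  start
  [1] x  {1,2}  => 2  0->2 ok
  [2] y  {3}  => 3  2->3 ok
  [3] x  {1,2}  => 1  3->1 ok
  [4] y  {3}  => 3  1->3 ok
  [5] x  {1,2}  => 1  3->1 ok
  [6] y  {3}  => 3  1->3 ok
  [7] x  {1,2}  => 2  3->2 ok
  [8] y  {3}  => 3  2->3 ok
  [9] x  {1,2}  => 2  3->2 ok

0,2,3,1,3,1,3,2,3,2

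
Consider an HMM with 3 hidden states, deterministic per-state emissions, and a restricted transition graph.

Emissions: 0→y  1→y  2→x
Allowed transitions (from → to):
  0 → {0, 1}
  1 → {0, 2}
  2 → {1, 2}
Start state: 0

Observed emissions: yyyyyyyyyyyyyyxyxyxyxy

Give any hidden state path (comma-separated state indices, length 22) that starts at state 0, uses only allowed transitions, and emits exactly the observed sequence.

  0: obs=y cand={0,1} pick 0 [start]
  1: obs=y cand={0,1} pick 0 [0->0 ok]
  2: obs=y cand={0,1} pick 1 [0->1 ok]
  3: obs=y cand={0,1} pick 0 [1->0 ok]
  4: obs=y cand={0,1} pick 1 [0->1 ok]
  5: obs=y cand={0,1} pick 0 [1->0 ok]
  6: obs=y cand={0,1} pick 0 [0->0 ok]
  7: obs=y cand={0,1} pick 0 [0->0 ok]
  8: obs=y cand={0,1} pick 0 [0->0 ok]
  9: obs=y cand={0,1} pick 0 [0->0 ok]
  10: obs=y cand={0,1} pick 1 [0->1 ok]
  11: obs=y cand={0,1} pick 0 [1->0 ok]
  12: obs=y cand={0,1} pick 0 [0->0 ok]
  13: obs=y cand={0,1} pick 1 [0->1 ok]
  14: obs=x cand={2} pick 2 [1->2 ok]
  15: obs=y cand={0,1} pick 1 [2->1 ok]
  16: obs=x cand={2} pick 2 [1->2 ok]
  17: obs=y cand={0,1} pick 1 [2->1 ok]
  18: obs=x cand={2} pick 2 [1->2 ok]
  19: obs=y cand={0,1} pick 1 [2->1 ok]
  20: obs=x cand={2} pick 2 [1->2 ok]
  21: obs=y cand={0,1} pick 1 [2->1 ok]

0,0,1,0,1,0,0,0,0,0,1,0,0,1,2,1,2,1,2,1,2,1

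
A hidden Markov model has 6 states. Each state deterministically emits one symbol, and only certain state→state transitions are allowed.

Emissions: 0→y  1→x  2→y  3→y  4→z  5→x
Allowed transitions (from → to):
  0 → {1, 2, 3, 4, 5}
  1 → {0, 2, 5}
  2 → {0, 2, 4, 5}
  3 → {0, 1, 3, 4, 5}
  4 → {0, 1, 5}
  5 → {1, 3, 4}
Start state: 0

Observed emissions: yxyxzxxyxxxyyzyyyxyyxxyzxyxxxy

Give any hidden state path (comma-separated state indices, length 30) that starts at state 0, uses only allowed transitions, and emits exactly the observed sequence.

  pos 0: y in {0,2,3}, choose 0; start
  pos 1: x in {1,5}, choose 1; 0->1 ok
  pos 2: y in {0,2,3}, choose 2; 1->2 ok
  pos 3: x in {1,5}, choose 5; 2->5 ok
  pos 4: z in {4}, choose 4; 5->4 ok
  pos 5: x in {1,5}, choose 1; 4->1 ok
  pos 6: x in {1,5}, choose 5; 1->5 ok
  pos 7: y in {0,2,3}, choose 3; 5->3 ok
  pos 8: x in {1,5}, choose 1; 3->1 ok
  pos 9: x in {1,5}, choose 5; 1->5 ok
  pos 10: x in {1,5}, choose 1; 5->1 ok
  pos 11: y in {0,2,3}, choose 2; 1->2 ok
  pos 12: y in {0,2,3}, choose 0; 2->0 ok
  pos 13: z in {4}, choose 4; 0->4 ok
  pos 14: y in {0,2,3}, choose 0; 4->0 ok
  pos 15: y in {0,2,3}, choose 3; 0->3 ok
  pos 16: y in {0,2,3}, choose 3; 3->3 ok
  pos 17: x in {1,5}, choose 1; 3->1 ok
  pos 18: y in {0,2,3}, choose 2; 1->2 ok
  pos 19: y in {0,2,3}, choose 2; 2->2 ok
  pos 20: x in {1,5}, choose 5; 2->5 ok
  pos 21: x in {1,5}, choose 1; 5->1 ok
  pos 22: y in {0,2,3}, choose 2; 1->2 ok
  pos 23: z in {4}, choose 4; 2->4 ok
  pos 24: x in {1,5}, choose 1; 4->1 ok
  pos 25: y in {0,2,3}, choose 2; 1->2 ok
  pos 26: x in {1,5}, choose 5; 2->5 ok
  pos 27: x in {1,5}, choose 1; 5->1 ok
  pos 28: x in {1,5}, choose 5; 1->5 ok
  pos 29: y in {0,2,3}, choose 3; 5->3 ok

0,1,2,5,4,1,5,3,1,5,1,2,0,4,0,3,3,1,2,2,5,1,2,4,1,2,5,1,5,3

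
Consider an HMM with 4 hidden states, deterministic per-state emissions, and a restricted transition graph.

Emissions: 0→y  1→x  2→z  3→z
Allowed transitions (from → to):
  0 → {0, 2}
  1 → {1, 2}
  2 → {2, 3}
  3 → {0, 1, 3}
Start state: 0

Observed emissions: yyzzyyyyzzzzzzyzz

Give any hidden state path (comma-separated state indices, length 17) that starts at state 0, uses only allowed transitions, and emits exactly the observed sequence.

0,0,2,3,0,0,0,0,2,2,2,2,3,3,0,2,2

  t0 'y' -> {0}, take 0 (start)
  t1 'y' -> {0}, take 0 (0->0 ok)
  t2 'z' -> {2,3}, take 2 (0->2 ok)
  t3 'z' -> {2,3}, take 3 (2->3 ok)
  t4 'y' -> {0}, take 0 (3->0 ok)
  t5 'y' -> {0}, take 0 (0->0 ok)
  t6 'y' -> {0}, take 0 (0->0 ok)
  t7 'y' -> {0}, take 0 (0->0 ok)
  t8 'z' -> {2,3}, take 2 (0->2 ok)
  t9 'z' -> {2,3}, take 2 (2->2 ok)
  t10 'z' -> {2,3}, take 2 (2->2 ok)
  t11 'z' -> {2,3}, take 2 (2->2 ok)
  t12 'z' -> {2,3}, take 3 (2->3 ok)
  t13 'z' -> {2,3}, take 3 (3->3 ok)
  t14 'y' -> {0}, take 0 (3->0 ok)
  t15 'z' -> {2,3}, take 2 (0->2 ok)
  t16 'z' -> {2,3}, take 2 (2->2 ok)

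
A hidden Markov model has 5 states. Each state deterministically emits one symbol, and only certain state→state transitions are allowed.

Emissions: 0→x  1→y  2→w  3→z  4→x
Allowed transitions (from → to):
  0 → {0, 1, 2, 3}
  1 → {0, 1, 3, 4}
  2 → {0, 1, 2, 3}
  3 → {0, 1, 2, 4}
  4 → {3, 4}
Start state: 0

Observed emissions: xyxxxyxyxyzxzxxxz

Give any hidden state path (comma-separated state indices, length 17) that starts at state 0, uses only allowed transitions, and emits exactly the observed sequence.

0,1,0,0,0,1,0,1,0,1,3,4,3,4,4,4,3

  pos 0: x in {0,4}, choose 0; start
  pos 1: y in {1}, choose 1; 0->1 ok
  pos 2: x in {0,4}, choose 0; 1->0 ok
  pos 3: x in {0,4}, choose 0; 0->0 ok
  pos 4: x in {0,4}, choose 0; 0->0 ok
  pos 5: y in {1}, choose 1; 0->1 ok
  pos 6: x in {0,4}, choose 0; 1->0 ok
  pos 7: y in {1}, choose 1; 0->1 ok
  pos 8: x in {0,4}, choose 0; 1->0 ok
  pos 9: y in {1}, choose 1; 0->1 ok
  pos 10: z in {3}, choose 3; 1->3 ok
  pos 11: x in {0,4}, choose 4; 3->4 ok
  pos 12: z in {3}, choose 3; 4->3 ok
  pos 13: x in {0,4}, choose 4; 3->4 ok
  pos 14: x in {0,4}, choose 4; 4->4 ok
  pos 15: x in {0,4}, choose 4; 4->4 ok
  pos 16: z in {3}, choose 3; 4->3 ok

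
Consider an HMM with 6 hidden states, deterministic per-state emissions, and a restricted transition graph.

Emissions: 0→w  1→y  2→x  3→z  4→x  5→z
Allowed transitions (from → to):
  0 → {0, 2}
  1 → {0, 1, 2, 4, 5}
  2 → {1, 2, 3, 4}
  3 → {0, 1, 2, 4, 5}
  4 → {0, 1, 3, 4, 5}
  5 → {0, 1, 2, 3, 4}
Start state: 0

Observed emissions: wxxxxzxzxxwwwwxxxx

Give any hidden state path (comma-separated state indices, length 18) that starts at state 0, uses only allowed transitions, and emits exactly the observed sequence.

0,2,2,2,4,3,4,5,2,4,0,0,0,0,2,2,4,4

  t0 'w' -> {0}, take 0 (start)
  t1 'x' -> {2,4}, take 2 (0->2 ok)
  t2 'x' -> {2,4}, take 2 (2->2 ok)
  t3 'x' -> {2,4}, take 2 (2->2 ok)
  t4 'x' -> {2,4}, take 4 (2->4 ok)
  t5 'z' -> {3,5}, take 3 (4->3 ok)
  t6 'x' -> {2,4}, take 4 (3->4 ok)
  t7 'z' -> {3,5}, take 5 (4->5 ok)
  t8 'x' -> {2,4}, take 2 (5->2 ok)
  t9 'x' -> {2,4}, take 4 (2->4 ok)
  t10 'w' -> {0}, take 0 (4->0 ok)
  t11 'w' -> {0}, take 0 (0->0 ok)
  t12 'w' -> {0}, take 0 (0->0 ok)
  t13 'w' -> {0}, take 0 (0->0 ok)
  t14 'x' -> {2,4}, take 2 (0->2 ok)
  t15 'x' -> {2,4}, take 2 (2->2 ok)
  t16 'x' -> {2,4}, take 4 (2->4 ok)
  t17 'x' -> {2,4}, take 4 (4->4 ok)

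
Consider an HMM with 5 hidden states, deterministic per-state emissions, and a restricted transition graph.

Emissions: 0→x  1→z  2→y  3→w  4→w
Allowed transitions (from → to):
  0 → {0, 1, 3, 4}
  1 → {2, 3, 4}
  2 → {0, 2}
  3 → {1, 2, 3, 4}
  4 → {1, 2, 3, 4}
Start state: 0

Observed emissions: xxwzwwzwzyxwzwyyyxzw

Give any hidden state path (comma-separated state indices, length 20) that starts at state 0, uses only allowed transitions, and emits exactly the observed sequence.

0,0,4,1,3,4,1,4,1,2,0,3,1,3,2,2,2,0,1,3

  0: obs=x cand={0} pick 0 [start]
  1: obs=x cand={0} pick 0 [0->0 ok]
  2: obs=w cand={3,4} pick 4 [0->4 ok]
  3: obs=z cand={1} pick 1 [4->1 ok]
  4: obs=w cand={3,4} pick 3 [1->3 ok]
  5: obs=w cand={3,4} pick 4 [3->4 ok]
  6: obs=z cand={1} pick 1 [4->1 ok]
  7: obs=w cand={3,4} pick 4 [1->4 ok]
  8: obs=z cand={1} pick 1 [4->1 ok]
  9: obs=y cand={2} pick 2 [1->2 ok]
  10: obs=x cand={0} pick 0 [2->0 ok]
  11: obs=w cand={3,4} pick 3 [0->3 ok]
  12: obs=z cand={1} pick 1 [3->1 ok]
  13: obs=w cand={3,4} pick 3 [1->3 ok]
  14: obs=y cand={2} pick 2 [3->2 ok]
  15: obs=y cand={2} pick 2 [2->2 ok]
  16: obs=y cand={2} pick 2 [2->2 ok]
  17: obs=x cand={0} pick 0 [2->0 ok]
  18: obs=z cand={1} pick 1 [0->1 ok]
  19: obs=w cand={3,4} pick 3 [1->3 ok]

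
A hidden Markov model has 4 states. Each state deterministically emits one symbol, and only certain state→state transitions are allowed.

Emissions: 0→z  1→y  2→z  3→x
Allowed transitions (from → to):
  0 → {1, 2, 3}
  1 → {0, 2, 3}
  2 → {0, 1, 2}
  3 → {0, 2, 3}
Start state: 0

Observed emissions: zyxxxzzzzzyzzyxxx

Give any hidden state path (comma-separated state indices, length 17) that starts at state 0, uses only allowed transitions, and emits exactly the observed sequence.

0,1,3,3,3,0,2,0,2,0,1,2,2,1,3,3,3

  t0 'z' -> {0,2}, take 0 (start)
  t1 'y' -> {1}, take 1 (0->1 ok)
  t2 'x' -> {3}, take 3 (1->3 ok)
  t3 'x' -> {3}, take 3 (3->3 ok)
  t4 'x' -> {3}, take 3 (3->3 ok)
  t5 'z' -> {0,2}, take 0 (3->0 ok)
  t6 'z' -> {0,2}, take 2 (0->2 ok)
  t7 'z' -> {0,2}, take 0 (2->0 ok)
  t8 'z' -> {0,2}, take 2 (0->2 ok)
  t9 'z' -> {0,2}, take 0 (2->0 ok)
  t10 'y' -> {1}, take 1 (0->1 ok)
  t11 'z' -> {0,2}, take 2 (1->2 ok)
  t12 'z' -> {0,2}, take 2 (2->2 ok)
  t13 'y' -> {1}, take 1 (2->1 ok)
  t14 'x' -> {3}, take 3 (1->3 ok)
  t15 'x' -> {3}, take 3 (3->3 ok)
  t16 'x' -> {3}, take 3 (3->3 ok)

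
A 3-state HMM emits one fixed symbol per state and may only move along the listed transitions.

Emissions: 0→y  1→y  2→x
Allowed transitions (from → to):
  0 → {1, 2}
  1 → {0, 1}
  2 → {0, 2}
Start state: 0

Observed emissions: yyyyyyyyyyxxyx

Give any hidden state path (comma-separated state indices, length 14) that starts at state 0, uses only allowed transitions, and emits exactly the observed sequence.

  [0] y  {0,1}  => 0  start
  [1] y  {0,1}  => 1  0->1 ok
  [2] y  {0,1}  => 1  1->1 ok
  [3] y  {0,1}  => 0  1->0 ok
  [4] y  {0,1}  => 1  0->1 ok
  [5] y  {0,1}  => 1  1->1 ok
  [6] y  {0,1}  => 1  1->1 ok
  [7] y  {0,1}  => 1  1->1 ok
  [8] y  {0,1}  => 1  1->1 ok
  [9] y  {0,1}  => 0  1->0 ok
  [10] x  {2}  => 2  0->2 ok
  [11] x  {2}  => 2  2->2 ok
  [12] y  {0,1}  => 0  2->0 ok
  [13] x  {2}  => 2  0->2 ok

0,1,1,0,1,1,1,1,1,0,2,2,0,2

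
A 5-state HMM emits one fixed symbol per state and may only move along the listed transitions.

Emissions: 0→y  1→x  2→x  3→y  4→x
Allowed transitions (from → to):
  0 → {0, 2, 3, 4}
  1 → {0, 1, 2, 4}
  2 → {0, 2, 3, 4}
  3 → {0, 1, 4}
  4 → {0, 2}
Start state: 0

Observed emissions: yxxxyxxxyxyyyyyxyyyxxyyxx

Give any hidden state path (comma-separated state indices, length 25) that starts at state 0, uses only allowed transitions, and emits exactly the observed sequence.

  0: obs=y cand={0,3} pick 0 [start]
  1: obs=x cand={1,2,4} pick 2 [0->2 ok]
  2: obs=x cand={1,2,4} pick 4 [2->4 ok]
  3: obs=x cand={1,2,4} pick 2 [4->2 ok]
  4: obs=y cand={0,3} pick 3 [2->3 ok]
  5: obs=x cand={1,2,4} pick 4 [3->4 ok]
  6: obs=x cand={1,2,4} pick 2 [4->2 ok]
  7: obs=x cand={1,2,4} pick 4 [2->4 ok]
  8: obs=y cand={0,3} pick 0 [4->0 ok]
  9: obs=x cand={1,2,4} pick 4 [0->4 ok]
  10: obs=y cand={0,3} pick 0 [4->0 ok]
  11: obs=y cand={0,3} pick 0 [0->0 ok]
  12: obs=y cand={0,3} pick 0 [0->0 ok]
  13: obs=y cand={0,3} pick 0 [0->0 ok]
  14: obs=y cand={0,3} pick 0 [0->0 ok]
  15: obs=x cand={1,2,4} pick 4 [0->4 ok]
  16: obs=y cand={0,3} pick 0 [4->0 ok]
  17: obs=y cand={0,3} pick 3 [0->3 ok]
  18: obs=y cand={0,3} pick 0 [3->0 ok]
  19: obs=x cand={1,2,4} pick 2 [0->2 ok]
  20: obs=x cand={1,2,4} pick 4 [2->4 ok]
  21: obs=y cand={0,3} pick 0 [4->0 ok]
  22: obs=y cand={0,3} pick 3 [0->3 ok]
  23: obs=x cand={1,2,4} pick 4 [3->4 ok]
  24: obs=x cand={1,2,4} pick 2 [4->2 ok]

0,2,4,2,3,4,2,4,0,4,0,0,0,0,0,4,0,3,0,2,4,0,3,4,2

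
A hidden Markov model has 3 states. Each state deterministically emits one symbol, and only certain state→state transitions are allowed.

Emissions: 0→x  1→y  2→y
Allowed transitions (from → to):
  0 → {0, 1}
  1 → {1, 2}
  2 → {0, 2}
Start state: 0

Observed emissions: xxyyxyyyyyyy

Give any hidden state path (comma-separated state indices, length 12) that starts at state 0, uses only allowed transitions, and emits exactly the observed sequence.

0,0,1,2,0,1,1,1,1,1,2,2

  t0 'x' -> {0}, take 0 (start)
  t1 'x' -> {0}, take 0 (0->0 ok)
  t2 'y' -> {1,2}, take 1 (0->1 ok)
  t3 'y' -> {1,2}, take 2 (1->2 ok)
  t4 'x' -> {0}, take 0 (2->0 ok)
  t5 'y' -> {1,2}, take 1 (0->1 ok)
  t6 'y' -> {1,2}, take 1 (1->1 ok)
  t7 'y' -> {1,2}, take 1 (1->1 ok)
  t8 'y' -> {1,2}, take 1 (1->1 ok)
  t9 'y' -> {1,2}, take 1 (1->1 ok)
  t10 'y' -> {1,2}, take 2 (1->2 ok)
  t11 'y' -> {1,2}, take 2 (2->2 ok)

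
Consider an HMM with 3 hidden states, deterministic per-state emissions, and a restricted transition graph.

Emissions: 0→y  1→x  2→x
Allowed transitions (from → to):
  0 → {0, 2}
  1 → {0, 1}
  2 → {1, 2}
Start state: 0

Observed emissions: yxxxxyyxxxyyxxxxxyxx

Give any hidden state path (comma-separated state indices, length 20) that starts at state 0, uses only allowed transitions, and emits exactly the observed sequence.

0,2,2,1,1,0,0,2,1,1,0,0,2,2,2,2,1,0,2,1

  t0 'y' -> {0}, take 0 (start)
  t1 'x' -> {1,2}, take 2 (0->2 ok)
  t2 'x' -> {1,2}, take 2 (2->2 ok)
  t3 'x' -> {1,2}, take 1 (2->1 ok)
  t4 'x' -> {1,2}, take 1 (1->1 ok)
  t5 'y' -> {0}, take 0 (1->0 ok)
  t6 'y' -> {0}, take 0 (0->0 ok)
  t7 'x' -> {1,2}, take 2 (0->2 ok)
  t8 'x' -> {1,2}, take 1 (2->1 ok)
  t9 'x' -> {1,2}, take 1 (1->1 ok)
  t10 'y' -> {0}, take 0 (1->0 ok)
  t11 'y' -> {0}, take 0 (0->0 ok)
  t12 'x' -> {1,2}, take 2 (0->2 ok)
  t13 'x' -> {1,2}, take 2 (2->2 ok)
  t14 'x' -> {1,2}, take 2 (2->2 ok)
  t15 'x' -> {1,2}, take 2 (2->2 ok)
  t16 'x' -> {1,2}, take 1 (2->1 ok)
  t17 'y' -> {0}, take 0 (1->0 ok)
  t18 'x' -> {1,2}, take 2 (0->2 ok)
  t19 'x' -> {1,2}, take 1 (2->1 ok)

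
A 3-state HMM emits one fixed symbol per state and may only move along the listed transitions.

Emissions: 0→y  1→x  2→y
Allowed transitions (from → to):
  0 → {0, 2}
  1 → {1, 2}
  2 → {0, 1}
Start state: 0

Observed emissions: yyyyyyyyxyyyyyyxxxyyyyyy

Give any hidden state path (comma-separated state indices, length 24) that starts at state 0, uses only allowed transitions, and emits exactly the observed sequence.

  t0 'y' -> {0,2}, take 0 (start)
  t1 'y' -> {0,2}, take 2 (0->2 ok)
  t2 'y' -> {0,2}, take 0 (2->0 ok)
  t3 'y' -> {0,2}, take 2 (0->2 ok)
  t4 'y' -> {0,2}, take 0 (2->0 ok)
  t5 'y' -> {0,2}, take 2 (0->2 ok)
  t6 'y' -> {0,2}, take 0 (2->0 ok)
  t7 'y' -> {0,2}, take 2 (0->2 ok)
  t8 'x' -> {1}, take 1 (2->1 ok)
  t9 'y' -> {0,2}, take 2 (1->2 ok)
  t10 'y' -> {0,2}, take 0 (2->0 ok)
  t11 'y' -> {0,2}, take 0 (0->0 ok)
  t12 'y' -> {0,2}, take 2 (0->2 ok)
  t13 'y' -> {0,2}, take 0 (2->0 ok)
  t14 'y' -> {0,2}, take 2 (0->2 ok)
  t15 'x' -> {1}, take 1 (2->1 ok)
  t16 'x' -> {1}, take 1 (1->1 ok)
  t17 'x' -> {1}, take 1 (1->1 ok)
  t18 'y' -> {0,2}, take 2 (1->2 ok)
  t19 'y' -> {0,2}, take 0 (2->0 ok)
  t20 'y' -> {0,2}, take 0 (0->0 ok)
  t21 'y' -> {0,2}, take 0 (0->0 ok)
  t22 'y' -> {0,2}, take 2 (0->2 ok)
  t23 'y' -> {0,2}, take 0 (2->0 ok)

0,2,0,2,0,2,0,2,1,2,0,0,2,0,2,1,1,1,2,0,0,0,2,0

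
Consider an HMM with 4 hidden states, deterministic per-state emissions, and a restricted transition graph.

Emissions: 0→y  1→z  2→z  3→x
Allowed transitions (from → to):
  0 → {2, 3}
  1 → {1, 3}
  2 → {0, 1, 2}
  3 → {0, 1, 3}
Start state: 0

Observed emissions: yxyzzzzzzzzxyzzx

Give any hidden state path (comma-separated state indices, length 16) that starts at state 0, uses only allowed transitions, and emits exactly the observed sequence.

  [0] y  {0}  => 0  start
  [1] x  {3}  => 3  0->3 ok
  [2] y  {0}  => 0  3->0 ok
  [3] z  {1,2}  => 2  0->2 ok
  [4] z  {1,2}  => 2  2->2 ok
  [5] z  {1,2}  => 2  2->2 ok
  [6] z  {1,2}  => 2  2->2 ok
  [7] z  {1,2}  => 1  2->1 ok
  [8] z  {1,2}  => 1  1->1 ok
  [9] z  {1,2}  => 1  1->1 ok
  [10] z  {1,2}  => 1  1->1 ok
  [11] x  {3}  => 3  1->3 ok
  [12] y  {0}  => 0  3->0 ok
  [13] z  {1,2}  => 2  0->2 ok
  [14] z  {1,2}  => 1  2->1 ok
  [15] x  {3}  => 3  1->3 ok

0,3,0,2,2,2,2,1,1,1,1,3,0,2,1,3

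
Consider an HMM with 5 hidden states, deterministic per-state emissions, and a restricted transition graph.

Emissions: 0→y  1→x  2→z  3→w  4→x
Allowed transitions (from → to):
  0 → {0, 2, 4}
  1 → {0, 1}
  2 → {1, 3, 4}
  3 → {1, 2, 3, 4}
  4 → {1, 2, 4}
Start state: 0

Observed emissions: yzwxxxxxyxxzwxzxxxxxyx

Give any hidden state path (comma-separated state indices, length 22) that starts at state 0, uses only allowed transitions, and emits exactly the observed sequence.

  t0 'y' -> {0}, take 0 (start)
  t1 'z' -> {2}, take 2 (0->2 ok)
  t2 'w' -> {3}, take 3 (2->3 ok)
  t3 'x' -> {1,4}, take 1 (3->1 ok)
  t4 'x' -> {1,4}, take 1 (1->1 ok)
  t5 'x' -> {1,4}, take 1 (1->1 ok)
  t6 'x' -> {1,4}, take 1 (1->1 ok)
  t7 'x' -> {1,4}, take 1 (1->1 ok)
  t8 'y' -> {0}, take 0 (1->0 ok)
  t9 'x' -> {1,4}, take 4 (0->4 ok)
  t10 'x' -> {1,4}, take 4 (4->4 ok)
  t11 'z' -> {2}, take 2 (4->2 ok)
  t12 'w' -> {3}, take 3 (2->3 ok)
  t13 'x' -> {1,4}, take 4 (3->4 ok)
  t14 'z' -> {2}, take 2 (4->2 ok)
  t15 'x' -> {1,4}, take 4 (2->4 ok)
  t16 'x' -> {1,4}, take 4 (4->4 ok)
  t17 'x' -> {1,4}, take 4 (4->4 ok)
  t18 'x' -> {1,4}, take 4 (4->4 ok)
  t19 'x' -> {1,4}, take 1 (4->1 ok)
  t20 'y' -> {0}, take 0 (1->0 ok)
  t21 'x' -> {1,4}, take 4 (0->4 ok)

0,2,3,1,1,1,1,1,0,4,4,2,3,4,2,4,4,4,4,1,0,4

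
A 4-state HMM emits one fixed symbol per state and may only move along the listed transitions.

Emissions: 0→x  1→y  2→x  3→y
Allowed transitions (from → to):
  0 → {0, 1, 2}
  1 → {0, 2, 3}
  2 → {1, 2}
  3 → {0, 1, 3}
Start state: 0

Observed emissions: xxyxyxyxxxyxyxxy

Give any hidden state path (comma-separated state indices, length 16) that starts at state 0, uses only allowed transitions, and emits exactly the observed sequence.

0,2,1,2,1,2,1,0,2,2,1,2,1,2,2,1

  pos 0: x in {0,2}, choose 0; start
  pos 1: x in {0,2}, choose 2; 0->2 ok
  pos 2: y in {1,3}, choose 1; 2->1 ok
  pos 3: x in {0,2}, choose 2; 1->2 ok
  pos 4: y in {1,3}, choose 1; 2->1 ok
  pos 5: x in {0,2}, choose 2; 1->2 ok
  pos 6: y in {1,3}, choose 1; 2->1 ok
  pos 7: x in {0,2}, choose 0; 1->0 ok
  pos 8: x in {0,2}, choose 2; 0->2 ok
  pos 9: x in {0,2}, choose 2; 2->2 ok
  pos 10: y in {1,3}, choose 1; 2->1 ok
  pos 11: x in {0,2}, choose 2; 1->2 ok
  pos 12: y in {1,3}, choose 1; 2->1 ok
  pos 13: x in {0,2}, choose 2; 1->2 ok
  pos 14: x in {0,2}, choose 2; 2->2 ok
  pos 15: y in {1,3}, choose 1; 2->1 ok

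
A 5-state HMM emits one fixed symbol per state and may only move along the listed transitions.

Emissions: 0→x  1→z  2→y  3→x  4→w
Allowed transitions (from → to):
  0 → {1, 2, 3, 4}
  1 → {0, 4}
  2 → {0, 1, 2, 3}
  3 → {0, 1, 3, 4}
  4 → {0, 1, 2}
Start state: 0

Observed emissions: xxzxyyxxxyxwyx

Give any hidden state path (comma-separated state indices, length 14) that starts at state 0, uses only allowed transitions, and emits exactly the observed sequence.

  [0] x  {0,3}  => 0  start
  [1] x  {0,3}  => 3  0->3 ok
  [2] z  {1}  => 1  3->1 ok
  [3] x  {0,3}  => 0  1->0 ok
  [4] y  {2}  => 2  0->2 ok
  [5] y  {2}  => 2  2->2 ok
  [6] x  {0,3}  => 0  2->0 ok
  [7] x  {0,3}  => 3  0->3 ok
  [8] x  {0,3}  => 0  3->0 ok
  [9] y  {2}  => 2  0->2 ok
  [10] x  {0,3}  => 3  2->3 ok
  [11] w  {4}  => 4  3->4 ok
  [12] y  {2}  => 2  4->2 ok
  [13] x  {0,3}  => 0  2->0 ok

0,3,1,0,2,2,0,3,0,2,3,4,2,0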